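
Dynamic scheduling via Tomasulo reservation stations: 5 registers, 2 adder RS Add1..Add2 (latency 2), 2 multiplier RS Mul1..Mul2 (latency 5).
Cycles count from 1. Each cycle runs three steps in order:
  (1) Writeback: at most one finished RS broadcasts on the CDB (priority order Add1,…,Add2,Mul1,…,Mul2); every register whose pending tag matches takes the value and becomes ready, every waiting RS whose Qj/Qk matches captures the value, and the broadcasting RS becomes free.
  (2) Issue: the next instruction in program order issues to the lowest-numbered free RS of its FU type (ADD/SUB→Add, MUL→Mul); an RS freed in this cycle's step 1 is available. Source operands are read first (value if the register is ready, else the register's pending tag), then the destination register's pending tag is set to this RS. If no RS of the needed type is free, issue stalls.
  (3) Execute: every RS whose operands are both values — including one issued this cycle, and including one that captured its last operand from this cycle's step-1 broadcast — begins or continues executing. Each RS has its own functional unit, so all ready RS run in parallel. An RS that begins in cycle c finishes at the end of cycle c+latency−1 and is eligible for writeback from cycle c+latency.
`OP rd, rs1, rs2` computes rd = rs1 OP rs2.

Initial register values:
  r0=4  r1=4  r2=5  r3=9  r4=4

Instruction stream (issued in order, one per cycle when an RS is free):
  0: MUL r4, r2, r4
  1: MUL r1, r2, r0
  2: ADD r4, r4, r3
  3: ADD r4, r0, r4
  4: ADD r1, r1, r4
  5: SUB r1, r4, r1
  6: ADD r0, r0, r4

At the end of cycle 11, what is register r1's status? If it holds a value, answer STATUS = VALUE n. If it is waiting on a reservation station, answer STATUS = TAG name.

  c1: issue MUL r4<-Mul1  regs: r0:4,r1:4,r2:5,r3:9,r4:Mul1
  c2: issue MUL r1<-Mul2  regs: r0:4,r1:Mul2,r2:5,r3:9,r4:Mul1
  c3: issue ADD r4<-Add1  regs: r0:4,r1:Mul2,r2:5,r3:9,r4:Add1
  c4: issue ADD r4<-Add2  regs: r0:4,r1:Mul2,r2:5,r3:9,r4:Add2
  c5: stall  regs: r0:4,r1:Mul2,r2:5,r3:9,r4:Add2
  c6: CDB Mul1=20; stall  regs: r0:4,r1:Mul2,r2:5,r3:9,r4:Add2
  c7: CDB Mul2=20; stall  regs: r0:4,r1:20,r2:5,r3:9,r4:Add2
  c8: CDB Add1=29; issue ADD r1<-Add1  regs: r0:4,r1:Add1,r2:5,r3:9,r4:Add2
  c9: stall  regs: r0:4,r1:Add1,r2:5,r3:9,r4:Add2
  c10: CDB Add2=33; issue SUB r1<-Add2  regs: r0:4,r1:Add2,r2:5,r3:9,r4:33
  c11: stall  regs: r0:4,r1:Add2,r2:5,r3:9,r4:33

STATUS = TAG Add2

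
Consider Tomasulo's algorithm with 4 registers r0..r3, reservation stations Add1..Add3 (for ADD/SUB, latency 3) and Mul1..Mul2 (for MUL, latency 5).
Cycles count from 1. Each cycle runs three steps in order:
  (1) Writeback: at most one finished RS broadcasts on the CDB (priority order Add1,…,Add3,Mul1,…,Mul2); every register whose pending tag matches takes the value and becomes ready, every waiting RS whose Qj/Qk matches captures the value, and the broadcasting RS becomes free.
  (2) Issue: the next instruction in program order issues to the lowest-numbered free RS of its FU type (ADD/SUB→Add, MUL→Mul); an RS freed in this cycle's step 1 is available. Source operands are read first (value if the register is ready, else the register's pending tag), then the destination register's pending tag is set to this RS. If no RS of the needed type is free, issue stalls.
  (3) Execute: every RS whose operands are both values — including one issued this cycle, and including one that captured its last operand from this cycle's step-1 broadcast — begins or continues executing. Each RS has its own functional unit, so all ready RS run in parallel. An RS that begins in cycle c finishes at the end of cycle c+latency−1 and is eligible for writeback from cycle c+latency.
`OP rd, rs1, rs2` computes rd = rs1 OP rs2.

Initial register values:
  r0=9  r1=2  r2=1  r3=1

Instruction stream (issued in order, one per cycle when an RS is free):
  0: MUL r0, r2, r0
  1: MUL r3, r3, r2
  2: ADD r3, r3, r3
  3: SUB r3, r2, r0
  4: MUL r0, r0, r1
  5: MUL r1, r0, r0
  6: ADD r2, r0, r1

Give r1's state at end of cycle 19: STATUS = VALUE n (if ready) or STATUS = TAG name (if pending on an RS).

c1: issue MUL r0<-Mul1 | r0:Mul1,r1:2,r2:1,r3:1
c2: issue MUL r3<-Mul2 | r0:Mul1,r1:2,r2:1,r3:Mul2
c3: issue ADD r3<-Add1 | r0:Mul1,r1:2,r2:1,r3:Add1
c4: issue SUB r3<-Add2 | r0:Mul1,r1:2,r2:1,r3:Add2
c5: stall | r0:Mul1,r1:2,r2:1,r3:Add2
c6: CDB Mul1=9; issue MUL r0<-Mul1 | r0:Mul1,r1:2,r2:1,r3:Add2
c7: CDB Mul2=1; issue MUL r1<-Mul2 | r0:Mul1,r1:Mul2,r2:1,r3:Add2
c8: issue ADD r2<-Add3 | r0:Mul1,r1:Mul2,r2:Add3,r3:Add2
c9: CDB Add2=-8 | r0:Mul1,r1:Mul2,r2:Add3,r3:-8
c10: CDB Add1=2 | r0:Mul1,r1:Mul2,r2:Add3,r3:-8
c11: CDB Mul1=18 | r0:18,r1:Mul2,r2:Add3,r3:-8
c12: - | r0:18,r1:Mul2,r2:Add3,r3:-8
c13: - | r0:18,r1:Mul2,r2:Add3,r3:-8
c14: - | r0:18,r1:Mul2,r2:Add3,r3:-8
c15: - | r0:18,r1:Mul2,r2:Add3,r3:-8
c16: CDB Mul2=324 | r0:18,r1:324,r2:Add3,r3:-8
c17: - | r0:18,r1:324,r2:Add3,r3:-8
c18: - | r0:18,r1:324,r2:Add3,r3:-8
c19: CDB Add3=342 | r0:18,r1:324,r2:342,r3:-8

STATUS = VALUE 324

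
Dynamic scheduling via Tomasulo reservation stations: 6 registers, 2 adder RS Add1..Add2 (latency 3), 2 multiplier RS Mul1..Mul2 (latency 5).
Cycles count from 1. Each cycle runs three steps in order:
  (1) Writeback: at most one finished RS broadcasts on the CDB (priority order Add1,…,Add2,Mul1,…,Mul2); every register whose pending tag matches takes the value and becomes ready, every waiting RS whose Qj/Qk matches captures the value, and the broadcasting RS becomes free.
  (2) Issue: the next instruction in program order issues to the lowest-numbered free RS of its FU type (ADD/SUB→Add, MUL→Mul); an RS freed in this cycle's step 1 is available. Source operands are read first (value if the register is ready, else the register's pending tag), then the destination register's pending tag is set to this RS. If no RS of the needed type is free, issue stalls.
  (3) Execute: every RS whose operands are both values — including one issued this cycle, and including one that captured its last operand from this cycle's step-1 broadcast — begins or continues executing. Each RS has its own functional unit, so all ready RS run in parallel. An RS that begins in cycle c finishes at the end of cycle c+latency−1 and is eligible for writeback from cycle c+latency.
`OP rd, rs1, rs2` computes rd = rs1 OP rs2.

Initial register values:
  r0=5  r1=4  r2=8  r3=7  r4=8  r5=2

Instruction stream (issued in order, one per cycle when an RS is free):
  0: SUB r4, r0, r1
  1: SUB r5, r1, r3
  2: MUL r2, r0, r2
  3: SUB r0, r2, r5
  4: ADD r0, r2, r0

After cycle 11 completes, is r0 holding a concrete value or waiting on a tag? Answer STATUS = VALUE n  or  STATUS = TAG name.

STATUS = TAG Add2

  c1: issue SUB r4<-Add1  regs: r0:5,r1:4,r2:8,r3:7,r4:Add1,r5:2
  c2: issue SUB r5<-Add2  regs: r0:5,r1:4,r2:8,r3:7,r4:Add1,r5:Add2
  c3: issue MUL r2<-Mul1  regs: r0:5,r1:4,r2:Mul1,r3:7,r4:Add1,r5:Add2
  c4: CDB Add1=1; issue SUB r0<-Add1  regs: r0:Add1,r1:4,r2:Mul1,r3:7,r4:1,r5:Add2
  c5: CDB Add2=-3; issue ADD r0<-Add2  regs: r0:Add2,r1:4,r2:Mul1,r3:7,r4:1,r5:-3
  c6: -  regs: r0:Add2,r1:4,r2:Mul1,r3:7,r4:1,r5:-3
  c7: -  regs: r0:Add2,r1:4,r2:Mul1,r3:7,r4:1,r5:-3
  c8: CDB Mul1=40  regs: r0:Add2,r1:4,r2:40,r3:7,r4:1,r5:-3
  c9: -  regs: r0:Add2,r1:4,r2:40,r3:7,r4:1,r5:-3
  c10: -  regs: r0:Add2,r1:4,r2:40,r3:7,r4:1,r5:-3
  c11: CDB Add1=43  regs: r0:Add2,r1:4,r2:40,r3:7,r4:1,r5:-3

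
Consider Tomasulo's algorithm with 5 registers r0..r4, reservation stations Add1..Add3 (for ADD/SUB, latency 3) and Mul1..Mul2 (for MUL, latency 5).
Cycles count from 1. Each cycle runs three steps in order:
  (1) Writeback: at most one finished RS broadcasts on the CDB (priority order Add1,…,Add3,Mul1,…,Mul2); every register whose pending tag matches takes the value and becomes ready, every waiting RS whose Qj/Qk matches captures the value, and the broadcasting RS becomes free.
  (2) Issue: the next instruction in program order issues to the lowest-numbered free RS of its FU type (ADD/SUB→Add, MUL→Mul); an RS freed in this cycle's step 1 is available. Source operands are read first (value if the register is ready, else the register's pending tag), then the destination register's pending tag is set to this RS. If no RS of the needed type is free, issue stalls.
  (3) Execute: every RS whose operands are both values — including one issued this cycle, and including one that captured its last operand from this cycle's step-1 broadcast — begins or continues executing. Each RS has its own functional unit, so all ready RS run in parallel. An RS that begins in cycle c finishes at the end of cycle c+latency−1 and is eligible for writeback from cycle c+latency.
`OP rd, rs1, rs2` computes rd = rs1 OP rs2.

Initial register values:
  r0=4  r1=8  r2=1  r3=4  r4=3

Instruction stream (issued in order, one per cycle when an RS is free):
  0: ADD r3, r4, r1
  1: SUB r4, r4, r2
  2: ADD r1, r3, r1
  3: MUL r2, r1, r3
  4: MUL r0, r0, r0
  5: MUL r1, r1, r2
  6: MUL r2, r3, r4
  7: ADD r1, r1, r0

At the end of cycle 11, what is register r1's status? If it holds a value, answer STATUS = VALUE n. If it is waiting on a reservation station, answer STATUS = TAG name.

STATUS = TAG Mul2

  c1: issue ADD r3<-Add1  regs: r0:4,r1:8,r2:1,r3:Add1,r4:3
  c2: issue SUB r4<-Add2  regs: r0:4,r1:8,r2:1,r3:Add1,r4:Add2
  c3: issue ADD r1<-Add3  regs: r0:4,r1:Add3,r2:1,r3:Add1,r4:Add2
  c4: CDB Add1=11; issue MUL r2<-Mul1  regs: r0:4,r1:Add3,r2:Mul1,r3:11,r4:Add2
  c5: CDB Add2=2; issue MUL r0<-Mul2  regs: r0:Mul2,r1:Add3,r2:Mul1,r3:11,r4:2
  c6: stall  regs: r0:Mul2,r1:Add3,r2:Mul1,r3:11,r4:2
  c7: CDB Add3=19; stall  regs: r0:Mul2,r1:19,r2:Mul1,r3:11,r4:2
  c8: stall  regs: r0:Mul2,r1:19,r2:Mul1,r3:11,r4:2
  c9: stall  regs: r0:Mul2,r1:19,r2:Mul1,r3:11,r4:2
  c10: CDB Mul2=16; issue MUL r1<-Mul2  regs: r0:16,r1:Mul2,r2:Mul1,r3:11,r4:2
  c11: stall  regs: r0:16,r1:Mul2,r2:Mul1,r3:11,r4:2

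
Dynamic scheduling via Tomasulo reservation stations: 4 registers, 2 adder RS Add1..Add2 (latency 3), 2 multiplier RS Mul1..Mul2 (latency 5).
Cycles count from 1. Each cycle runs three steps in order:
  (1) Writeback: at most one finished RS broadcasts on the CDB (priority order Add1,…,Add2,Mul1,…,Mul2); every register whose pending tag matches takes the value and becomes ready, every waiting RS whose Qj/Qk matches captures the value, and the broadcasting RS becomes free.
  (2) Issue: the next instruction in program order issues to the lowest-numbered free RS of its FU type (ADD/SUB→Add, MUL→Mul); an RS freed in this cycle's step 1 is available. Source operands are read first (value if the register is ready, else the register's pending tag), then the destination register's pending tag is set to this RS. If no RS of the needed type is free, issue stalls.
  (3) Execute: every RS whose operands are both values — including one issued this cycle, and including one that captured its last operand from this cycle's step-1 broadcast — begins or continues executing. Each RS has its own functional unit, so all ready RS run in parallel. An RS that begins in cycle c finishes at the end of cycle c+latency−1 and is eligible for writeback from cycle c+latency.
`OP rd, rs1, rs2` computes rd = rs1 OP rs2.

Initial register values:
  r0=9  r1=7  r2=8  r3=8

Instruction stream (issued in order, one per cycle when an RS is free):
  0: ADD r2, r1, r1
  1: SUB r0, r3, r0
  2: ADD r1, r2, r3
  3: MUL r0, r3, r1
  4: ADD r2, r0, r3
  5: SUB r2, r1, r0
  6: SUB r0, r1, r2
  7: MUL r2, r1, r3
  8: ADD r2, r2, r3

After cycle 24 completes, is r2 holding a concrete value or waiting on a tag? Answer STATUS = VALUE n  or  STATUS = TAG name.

STATUS = VALUE 184

c1: issue ADD r2<-Add1 | r0:9,r1:7,r2:Add1,r3:8
c2: issue SUB r0<-Add2 | r0:Add2,r1:7,r2:Add1,r3:8
c3: stall | r0:Add2,r1:7,r2:Add1,r3:8
c4: CDB Add1=14; issue ADD r1<-Add1 | r0:Add2,r1:Add1,r2:14,r3:8
c5: CDB Add2=-1; issue MUL r0<-Mul1 | r0:Mul1,r1:Add1,r2:14,r3:8
c6: issue ADD r2<-Add2 | r0:Mul1,r1:Add1,r2:Add2,r3:8
c7: CDB Add1=22; issue SUB r2<-Add1 | r0:Mul1,r1:22,r2:Add1,r3:8
c8: stall | r0:Mul1,r1:22,r2:Add1,r3:8
c9: stall | r0:Mul1,r1:22,r2:Add1,r3:8
c10: stall | r0:Mul1,r1:22,r2:Add1,r3:8
c11: stall | r0:Mul1,r1:22,r2:Add1,r3:8
c12: CDB Mul1=176; stall | r0:176,r1:22,r2:Add1,r3:8
c13: stall | r0:176,r1:22,r2:Add1,r3:8
c14: stall | r0:176,r1:22,r2:Add1,r3:8
c15: CDB Add1=-154; issue SUB r0<-Add1 | r0:Add1,r1:22,r2:-154,r3:8
c16: CDB Add2=184; issue MUL r2<-Mul1 | r0:Add1,r1:22,r2:Mul1,r3:8
c17: issue ADD r2<-Add2 | r0:Add1,r1:22,r2:Add2,r3:8
c18: CDB Add1=176 | r0:176,r1:22,r2:Add2,r3:8
c19: - | r0:176,r1:22,r2:Add2,r3:8
c20: - | r0:176,r1:22,r2:Add2,r3:8
c21: CDB Mul1=176 | r0:176,r1:22,r2:Add2,r3:8
c22: - | r0:176,r1:22,r2:Add2,r3:8
c23: - | r0:176,r1:22,r2:Add2,r3:8
c24: CDB Add2=184 | r0:176,r1:22,r2:184,r3:8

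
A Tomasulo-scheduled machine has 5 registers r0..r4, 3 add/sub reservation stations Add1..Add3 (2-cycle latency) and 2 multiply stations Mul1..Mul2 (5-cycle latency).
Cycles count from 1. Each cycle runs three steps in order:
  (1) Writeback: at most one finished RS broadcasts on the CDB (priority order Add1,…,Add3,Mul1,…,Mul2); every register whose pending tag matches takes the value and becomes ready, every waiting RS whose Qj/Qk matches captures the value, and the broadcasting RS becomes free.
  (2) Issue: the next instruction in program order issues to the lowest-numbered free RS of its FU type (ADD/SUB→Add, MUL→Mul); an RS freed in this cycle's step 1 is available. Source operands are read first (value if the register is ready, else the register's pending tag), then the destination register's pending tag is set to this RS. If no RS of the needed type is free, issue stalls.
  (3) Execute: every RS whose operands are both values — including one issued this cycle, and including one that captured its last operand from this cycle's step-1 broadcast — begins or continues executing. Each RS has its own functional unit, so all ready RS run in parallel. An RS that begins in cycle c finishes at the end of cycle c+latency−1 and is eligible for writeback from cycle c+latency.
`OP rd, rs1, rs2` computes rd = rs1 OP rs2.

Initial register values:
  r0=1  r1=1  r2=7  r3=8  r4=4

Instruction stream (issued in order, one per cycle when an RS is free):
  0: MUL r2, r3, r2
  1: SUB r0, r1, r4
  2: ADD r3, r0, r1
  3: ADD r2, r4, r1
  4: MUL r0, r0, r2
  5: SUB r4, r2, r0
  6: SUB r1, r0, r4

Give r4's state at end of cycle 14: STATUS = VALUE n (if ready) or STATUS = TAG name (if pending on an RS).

c1: issue MUL r2<-Mul1 | r0:1,r1:1,r2:Mul1,r3:8,r4:4
c2: issue SUB r0<-Add1 | r0:Add1,r1:1,r2:Mul1,r3:8,r4:4
c3: issue ADD r3<-Add2 | r0:Add1,r1:1,r2:Mul1,r3:Add2,r4:4
c4: CDB Add1=-3; issue ADD r2<-Add1 | r0:-3,r1:1,r2:Add1,r3:Add2,r4:4
c5: issue MUL r0<-Mul2 | r0:Mul2,r1:1,r2:Add1,r3:Add2,r4:4
c6: CDB Add1=5; issue SUB r4<-Add1 | r0:Mul2,r1:1,r2:5,r3:Add2,r4:Add1
c7: CDB Add2=-2; issue SUB r1<-Add2 | r0:Mul2,r1:Add2,r2:5,r3:-2,r4:Add1
c8: CDB Mul1=56 | r0:Mul2,r1:Add2,r2:5,r3:-2,r4:Add1
c9: - | r0:Mul2,r1:Add2,r2:5,r3:-2,r4:Add1
c10: - | r0:Mul2,r1:Add2,r2:5,r3:-2,r4:Add1
c11: CDB Mul2=-15 | r0:-15,r1:Add2,r2:5,r3:-2,r4:Add1
c12: - | r0:-15,r1:Add2,r2:5,r3:-2,r4:Add1
c13: CDB Add1=20 | r0:-15,r1:Add2,r2:5,r3:-2,r4:20
c14: - | r0:-15,r1:Add2,r2:5,r3:-2,r4:20

STATUS = VALUE 20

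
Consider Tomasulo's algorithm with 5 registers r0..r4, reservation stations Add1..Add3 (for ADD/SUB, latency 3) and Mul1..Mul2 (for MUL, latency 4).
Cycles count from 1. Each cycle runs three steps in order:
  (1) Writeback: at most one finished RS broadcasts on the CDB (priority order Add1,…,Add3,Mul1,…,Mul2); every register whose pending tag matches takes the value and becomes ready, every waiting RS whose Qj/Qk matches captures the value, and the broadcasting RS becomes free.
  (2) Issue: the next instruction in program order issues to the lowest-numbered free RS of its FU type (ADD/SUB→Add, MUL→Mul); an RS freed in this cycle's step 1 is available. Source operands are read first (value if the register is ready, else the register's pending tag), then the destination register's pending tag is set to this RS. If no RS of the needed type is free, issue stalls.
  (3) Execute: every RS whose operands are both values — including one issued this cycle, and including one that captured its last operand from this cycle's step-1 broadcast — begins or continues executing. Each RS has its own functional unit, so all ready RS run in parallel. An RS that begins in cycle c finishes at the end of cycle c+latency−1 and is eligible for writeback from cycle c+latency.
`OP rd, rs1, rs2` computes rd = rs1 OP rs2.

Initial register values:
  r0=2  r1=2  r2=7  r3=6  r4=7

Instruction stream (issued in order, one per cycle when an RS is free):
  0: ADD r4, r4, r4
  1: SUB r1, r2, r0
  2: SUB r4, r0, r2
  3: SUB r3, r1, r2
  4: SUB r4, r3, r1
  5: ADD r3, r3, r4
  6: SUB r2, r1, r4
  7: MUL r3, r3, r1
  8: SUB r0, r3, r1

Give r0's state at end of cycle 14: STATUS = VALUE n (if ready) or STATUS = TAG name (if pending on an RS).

STATUS = TAG Add2

  c1: issue ADD r4<-Add1  regs: r0:2,r1:2,r2:7,r3:6,r4:Add1
  c2: issue SUB r1<-Add2  regs: r0:2,r1:Add2,r2:7,r3:6,r4:Add1
  c3: issue SUB r4<-Add3  regs: r0:2,r1:Add2,r2:7,r3:6,r4:Add3
  c4: CDB Add1=14; issue SUB r3<-Add1  regs: r0:2,r1:Add2,r2:7,r3:Add1,r4:Add3
  c5: CDB Add2=5; issue SUB r4<-Add2  regs: r0:2,r1:5,r2:7,r3:Add1,r4:Add2
  c6: CDB Add3=-5; issue ADD r3<-Add3  regs: r0:2,r1:5,r2:7,r3:Add3,r4:Add2
  c7: stall  regs: r0:2,r1:5,r2:7,r3:Add3,r4:Add2
  c8: CDB Add1=-2; issue SUB r2<-Add1  regs: r0:2,r1:5,r2:Add1,r3:Add3,r4:Add2
  c9: issue MUL r3<-Mul1  regs: r0:2,r1:5,r2:Add1,r3:Mul1,r4:Add2
  c10: stall  regs: r0:2,r1:5,r2:Add1,r3:Mul1,r4:Add2
  c11: CDB Add2=-7; issue SUB r0<-Add2  regs: r0:Add2,r1:5,r2:Add1,r3:Mul1,r4:-7
  c12: -  regs: r0:Add2,r1:5,r2:Add1,r3:Mul1,r4:-7
  c13: -  regs: r0:Add2,r1:5,r2:Add1,r3:Mul1,r4:-7
  c14: CDB Add1=12  regs: r0:Add2,r1:5,r2:12,r3:Mul1,r4:-7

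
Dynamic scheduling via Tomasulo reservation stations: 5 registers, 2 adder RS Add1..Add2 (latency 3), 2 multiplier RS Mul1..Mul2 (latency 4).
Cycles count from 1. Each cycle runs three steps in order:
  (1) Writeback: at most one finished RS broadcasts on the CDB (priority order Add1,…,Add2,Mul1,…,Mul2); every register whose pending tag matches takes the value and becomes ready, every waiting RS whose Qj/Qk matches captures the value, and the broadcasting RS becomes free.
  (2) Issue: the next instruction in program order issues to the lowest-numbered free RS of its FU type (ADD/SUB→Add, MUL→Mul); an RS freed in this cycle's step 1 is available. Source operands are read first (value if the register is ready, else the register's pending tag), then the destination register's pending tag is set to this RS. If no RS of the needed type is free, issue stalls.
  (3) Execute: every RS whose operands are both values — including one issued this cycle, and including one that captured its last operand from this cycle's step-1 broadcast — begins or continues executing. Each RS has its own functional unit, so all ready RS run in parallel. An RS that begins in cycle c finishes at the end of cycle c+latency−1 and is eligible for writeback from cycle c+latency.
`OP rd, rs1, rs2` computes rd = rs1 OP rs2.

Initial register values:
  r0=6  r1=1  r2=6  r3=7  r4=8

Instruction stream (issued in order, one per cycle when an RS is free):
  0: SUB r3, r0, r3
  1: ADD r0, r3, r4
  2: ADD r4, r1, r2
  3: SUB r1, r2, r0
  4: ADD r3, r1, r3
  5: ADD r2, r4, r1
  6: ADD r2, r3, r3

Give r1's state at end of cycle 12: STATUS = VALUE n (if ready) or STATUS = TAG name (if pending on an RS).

STATUS = VALUE -1

cycle 1: issue SUB r3<-Add1 // r0:6,r1:1,r2:6,r3:Add1,r4:8
cycle 2: issue ADD r0<-Add2 // r0:Add2,r1:1,r2:6,r3:Add1,r4:8
cycle 3: stall // r0:Add2,r1:1,r2:6,r3:Add1,r4:8
cycle 4: CDB Add1=-1; issue ADD r4<-Add1 // r0:Add2,r1:1,r2:6,r3:-1,r4:Add1
cycle 5: stall // r0:Add2,r1:1,r2:6,r3:-1,r4:Add1
cycle 6: stall // r0:Add2,r1:1,r2:6,r3:-1,r4:Add1
cycle 7: CDB Add1=7; issue SUB r1<-Add1 // r0:Add2,r1:Add1,r2:6,r3:-1,r4:7
cycle 8: CDB Add2=7; issue ADD r3<-Add2 // r0:7,r1:Add1,r2:6,r3:Add2,r4:7
cycle 9: stall // r0:7,r1:Add1,r2:6,r3:Add2,r4:7
cycle 10: stall // r0:7,r1:Add1,r2:6,r3:Add2,r4:7
cycle 11: CDB Add1=-1; issue ADD r2<-Add1 // r0:7,r1:-1,r2:Add1,r3:Add2,r4:7
cycle 12: stall // r0:7,r1:-1,r2:Add1,r3:Add2,r4:7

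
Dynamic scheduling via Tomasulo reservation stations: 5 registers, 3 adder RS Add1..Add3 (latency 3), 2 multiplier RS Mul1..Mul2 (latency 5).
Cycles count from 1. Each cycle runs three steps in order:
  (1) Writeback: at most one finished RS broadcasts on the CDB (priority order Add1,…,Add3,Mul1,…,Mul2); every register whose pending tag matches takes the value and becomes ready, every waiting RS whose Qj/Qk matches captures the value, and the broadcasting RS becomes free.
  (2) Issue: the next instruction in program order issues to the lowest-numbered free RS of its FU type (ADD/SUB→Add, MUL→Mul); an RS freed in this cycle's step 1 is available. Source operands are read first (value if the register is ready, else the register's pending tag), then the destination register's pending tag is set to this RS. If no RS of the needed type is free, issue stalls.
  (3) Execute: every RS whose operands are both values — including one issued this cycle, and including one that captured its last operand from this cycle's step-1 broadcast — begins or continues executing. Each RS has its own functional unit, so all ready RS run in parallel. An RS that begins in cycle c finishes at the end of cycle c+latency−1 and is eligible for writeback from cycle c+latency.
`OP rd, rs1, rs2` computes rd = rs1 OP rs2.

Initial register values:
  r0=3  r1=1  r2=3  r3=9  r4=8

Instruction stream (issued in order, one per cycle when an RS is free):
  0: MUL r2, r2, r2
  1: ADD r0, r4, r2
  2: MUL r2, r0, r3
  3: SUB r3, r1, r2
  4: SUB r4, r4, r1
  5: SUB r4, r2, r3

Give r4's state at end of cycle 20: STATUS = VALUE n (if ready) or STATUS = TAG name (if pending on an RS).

STATUS = VALUE 305

cycle 1: issue MUL r2<-Mul1 // r0:3,r1:1,r2:Mul1,r3:9,r4:8
cycle 2: issue ADD r0<-Add1 // r0:Add1,r1:1,r2:Mul1,r3:9,r4:8
cycle 3: issue MUL r2<-Mul2 // r0:Add1,r1:1,r2:Mul2,r3:9,r4:8
cycle 4: issue SUB r3<-Add2 // r0:Add1,r1:1,r2:Mul2,r3:Add2,r4:8
cycle 5: issue SUB r4<-Add3 // r0:Add1,r1:1,r2:Mul2,r3:Add2,r4:Add3
cycle 6: CDB Mul1=9; stall // r0:Add1,r1:1,r2:Mul2,r3:Add2,r4:Add3
cycle 7: stall // r0:Add1,r1:1,r2:Mul2,r3:Add2,r4:Add3
cycle 8: CDB Add3=7; issue SUB r4<-Add3 // r0:Add1,r1:1,r2:Mul2,r3:Add2,r4:Add3
cycle 9: CDB Add1=17 // r0:17,r1:1,r2:Mul2,r3:Add2,r4:Add3
cycle 10: - // r0:17,r1:1,r2:Mul2,r3:Add2,r4:Add3
cycle 11: - // r0:17,r1:1,r2:Mul2,r3:Add2,r4:Add3
cycle 12: - // r0:17,r1:1,r2:Mul2,r3:Add2,r4:Add3
cycle 13: - // r0:17,r1:1,r2:Mul2,r3:Add2,r4:Add3
cycle 14: CDB Mul2=153 // r0:17,r1:1,r2:153,r3:Add2,r4:Add3
cycle 15: - // r0:17,r1:1,r2:153,r3:Add2,r4:Add3
cycle 16: - // r0:17,r1:1,r2:153,r3:Add2,r4:Add3
cycle 17: CDB Add2=-152 // r0:17,r1:1,r2:153,r3:-152,r4:Add3
cycle 18: - // r0:17,r1:1,r2:153,r3:-152,r4:Add3
cycle 19: - // r0:17,r1:1,r2:153,r3:-152,r4:Add3
cycle 20: CDB Add3=305 // r0:17,r1:1,r2:153,r3:-152,r4:305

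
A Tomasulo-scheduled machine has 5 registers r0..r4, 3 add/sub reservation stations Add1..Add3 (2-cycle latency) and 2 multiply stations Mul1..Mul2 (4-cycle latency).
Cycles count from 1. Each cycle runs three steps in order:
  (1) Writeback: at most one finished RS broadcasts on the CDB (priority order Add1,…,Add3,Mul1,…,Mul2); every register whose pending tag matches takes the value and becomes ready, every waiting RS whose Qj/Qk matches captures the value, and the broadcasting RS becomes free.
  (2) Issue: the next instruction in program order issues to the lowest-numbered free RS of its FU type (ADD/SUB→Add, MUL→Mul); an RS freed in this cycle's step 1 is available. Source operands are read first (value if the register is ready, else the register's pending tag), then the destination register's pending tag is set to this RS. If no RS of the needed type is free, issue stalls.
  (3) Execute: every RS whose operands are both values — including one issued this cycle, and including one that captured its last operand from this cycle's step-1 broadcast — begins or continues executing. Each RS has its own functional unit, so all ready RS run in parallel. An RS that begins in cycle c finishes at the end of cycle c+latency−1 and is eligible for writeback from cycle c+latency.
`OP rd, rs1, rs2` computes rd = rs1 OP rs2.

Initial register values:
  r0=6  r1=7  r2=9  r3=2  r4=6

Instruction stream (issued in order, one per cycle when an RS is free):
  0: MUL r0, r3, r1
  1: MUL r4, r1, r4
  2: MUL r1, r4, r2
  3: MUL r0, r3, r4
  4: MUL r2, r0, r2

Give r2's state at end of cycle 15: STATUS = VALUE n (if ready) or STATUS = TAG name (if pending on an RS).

STATUS = VALUE 756

  c1: issue MUL r0<-Mul1  regs: r0:Mul1,r1:7,r2:9,r3:2,r4:6
  c2: issue MUL r4<-Mul2  regs: r0:Mul1,r1:7,r2:9,r3:2,r4:Mul2
  c3: stall  regs: r0:Mul1,r1:7,r2:9,r3:2,r4:Mul2
  c4: stall  regs: r0:Mul1,r1:7,r2:9,r3:2,r4:Mul2
  c5: CDB Mul1=14; issue MUL r1<-Mul1  regs: r0:14,r1:Mul1,r2:9,r3:2,r4:Mul2
  c6: CDB Mul2=42; issue MUL r0<-Mul2  regs: r0:Mul2,r1:Mul1,r2:9,r3:2,r4:42
  c7: stall  regs: r0:Mul2,r1:Mul1,r2:9,r3:2,r4:42
  c8: stall  regs: r0:Mul2,r1:Mul1,r2:9,r3:2,r4:42
  c9: stall  regs: r0:Mul2,r1:Mul1,r2:9,r3:2,r4:42
  c10: CDB Mul1=378; issue MUL r2<-Mul1  regs: r0:Mul2,r1:378,r2:Mul1,r3:2,r4:42
  c11: CDB Mul2=84  regs: r0:84,r1:378,r2:Mul1,r3:2,r4:42
  c12: -  regs: r0:84,r1:378,r2:Mul1,r3:2,r4:42
  c13: -  regs: r0:84,r1:378,r2:Mul1,r3:2,r4:42
  c14: -  regs: r0:84,r1:378,r2:Mul1,r3:2,r4:42
  c15: CDB Mul1=756  regs: r0:84,r1:378,r2:756,r3:2,r4:42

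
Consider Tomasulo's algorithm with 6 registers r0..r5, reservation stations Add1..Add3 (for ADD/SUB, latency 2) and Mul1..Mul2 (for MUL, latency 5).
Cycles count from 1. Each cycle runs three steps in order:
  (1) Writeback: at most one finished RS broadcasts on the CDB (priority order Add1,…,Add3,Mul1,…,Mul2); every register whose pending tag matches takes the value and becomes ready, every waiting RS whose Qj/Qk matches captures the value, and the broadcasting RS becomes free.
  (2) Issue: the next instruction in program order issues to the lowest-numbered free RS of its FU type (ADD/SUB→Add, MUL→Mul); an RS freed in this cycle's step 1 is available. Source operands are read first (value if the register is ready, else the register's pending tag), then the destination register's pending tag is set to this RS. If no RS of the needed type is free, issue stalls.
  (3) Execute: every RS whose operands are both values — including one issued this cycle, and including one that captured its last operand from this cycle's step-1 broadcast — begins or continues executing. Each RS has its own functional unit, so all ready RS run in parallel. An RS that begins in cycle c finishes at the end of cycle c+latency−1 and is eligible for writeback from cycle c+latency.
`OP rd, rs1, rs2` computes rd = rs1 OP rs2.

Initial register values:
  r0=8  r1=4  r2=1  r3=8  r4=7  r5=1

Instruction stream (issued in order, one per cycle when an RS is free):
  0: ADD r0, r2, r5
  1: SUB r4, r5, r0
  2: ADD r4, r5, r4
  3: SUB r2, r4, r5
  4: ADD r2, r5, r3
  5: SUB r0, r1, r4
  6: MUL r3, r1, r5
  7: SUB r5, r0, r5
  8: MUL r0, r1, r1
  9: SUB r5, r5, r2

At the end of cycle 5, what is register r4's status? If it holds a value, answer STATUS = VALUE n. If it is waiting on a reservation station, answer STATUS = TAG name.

STATUS = TAG Add1

  c1: issue ADD r0<-Add1  regs: r0:Add1,r1:4,r2:1,r3:8,r4:7,r5:1
  c2: issue SUB r4<-Add2  regs: r0:Add1,r1:4,r2:1,r3:8,r4:Add2,r5:1
  c3: CDB Add1=2; issue ADD r4<-Add1  regs: r0:2,r1:4,r2:1,r3:8,r4:Add1,r5:1
  c4: issue SUB r2<-Add3  regs: r0:2,r1:4,r2:Add3,r3:8,r4:Add1,r5:1
  c5: CDB Add2=-1; issue ADD r2<-Add2  regs: r0:2,r1:4,r2:Add2,r3:8,r4:Add1,r5:1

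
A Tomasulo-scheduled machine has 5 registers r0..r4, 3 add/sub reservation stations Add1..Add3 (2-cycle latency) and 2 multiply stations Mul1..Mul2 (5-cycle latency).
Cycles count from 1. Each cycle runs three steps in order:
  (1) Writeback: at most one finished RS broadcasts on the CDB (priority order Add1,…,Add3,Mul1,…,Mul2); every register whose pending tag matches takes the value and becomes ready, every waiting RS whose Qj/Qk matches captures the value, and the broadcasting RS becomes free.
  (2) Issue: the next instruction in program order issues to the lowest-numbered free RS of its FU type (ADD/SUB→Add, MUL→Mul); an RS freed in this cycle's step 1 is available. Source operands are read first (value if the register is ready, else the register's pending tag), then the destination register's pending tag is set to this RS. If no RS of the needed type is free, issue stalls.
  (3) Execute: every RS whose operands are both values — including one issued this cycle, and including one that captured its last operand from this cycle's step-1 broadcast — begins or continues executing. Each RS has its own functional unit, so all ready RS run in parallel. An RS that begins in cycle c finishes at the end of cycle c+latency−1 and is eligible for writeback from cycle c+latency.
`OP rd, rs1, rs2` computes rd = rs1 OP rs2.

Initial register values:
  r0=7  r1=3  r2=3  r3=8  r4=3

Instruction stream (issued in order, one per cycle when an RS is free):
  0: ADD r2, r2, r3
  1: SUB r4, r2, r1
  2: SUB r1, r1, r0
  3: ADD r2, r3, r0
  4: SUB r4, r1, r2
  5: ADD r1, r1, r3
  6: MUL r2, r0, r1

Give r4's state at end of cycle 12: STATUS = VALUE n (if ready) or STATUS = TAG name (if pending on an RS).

STATUS = VALUE -19

  c1: issue ADD r2<-Add1  regs: r0:7,r1:3,r2:Add1,r3:8,r4:3
  c2: issue SUB r4<-Add2  regs: r0:7,r1:3,r2:Add1,r3:8,r4:Add2
  c3: CDB Add1=11; issue SUB r1<-Add1  regs: r0:7,r1:Add1,r2:11,r3:8,r4:Add2
  c4: issue ADD r2<-Add3  regs: r0:7,r1:Add1,r2:Add3,r3:8,r4:Add2
  c5: CDB Add1=-4; issue SUB r4<-Add1  regs: r0:7,r1:-4,r2:Add3,r3:8,r4:Add1
  c6: CDB Add2=8; issue ADD r1<-Add2  regs: r0:7,r1:Add2,r2:Add3,r3:8,r4:Add1
  c7: CDB Add3=15; issue MUL r2<-Mul1  regs: r0:7,r1:Add2,r2:Mul1,r3:8,r4:Add1
  c8: CDB Add2=4  regs: r0:7,r1:4,r2:Mul1,r3:8,r4:Add1
  c9: CDB Add1=-19  regs: r0:7,r1:4,r2:Mul1,r3:8,r4:-19
  c10: -  regs: r0:7,r1:4,r2:Mul1,r3:8,r4:-19
  c11: -  regs: r0:7,r1:4,r2:Mul1,r3:8,r4:-19
  c12: -  regs: r0:7,r1:4,r2:Mul1,r3:8,r4:-19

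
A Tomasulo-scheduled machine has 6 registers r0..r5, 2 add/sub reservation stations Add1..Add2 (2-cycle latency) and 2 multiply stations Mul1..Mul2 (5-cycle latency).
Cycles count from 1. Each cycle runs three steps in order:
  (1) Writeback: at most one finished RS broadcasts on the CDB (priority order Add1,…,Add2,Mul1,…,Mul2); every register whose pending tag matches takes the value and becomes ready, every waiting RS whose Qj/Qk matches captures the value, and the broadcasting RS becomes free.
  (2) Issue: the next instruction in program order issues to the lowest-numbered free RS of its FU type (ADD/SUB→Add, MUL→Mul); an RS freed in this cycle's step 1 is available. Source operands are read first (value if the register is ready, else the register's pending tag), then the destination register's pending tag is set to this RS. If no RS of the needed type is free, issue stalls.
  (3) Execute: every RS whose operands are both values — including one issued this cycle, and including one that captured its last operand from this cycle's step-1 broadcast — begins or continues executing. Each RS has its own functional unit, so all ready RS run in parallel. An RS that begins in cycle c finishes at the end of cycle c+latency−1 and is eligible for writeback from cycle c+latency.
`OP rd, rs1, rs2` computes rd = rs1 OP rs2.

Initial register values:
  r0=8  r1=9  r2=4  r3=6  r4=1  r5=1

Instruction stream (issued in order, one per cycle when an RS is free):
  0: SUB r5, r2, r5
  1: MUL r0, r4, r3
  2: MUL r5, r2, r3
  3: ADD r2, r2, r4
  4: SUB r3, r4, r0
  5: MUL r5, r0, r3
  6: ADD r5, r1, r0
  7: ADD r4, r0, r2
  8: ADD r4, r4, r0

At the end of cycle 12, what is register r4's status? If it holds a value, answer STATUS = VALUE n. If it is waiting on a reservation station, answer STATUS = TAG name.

c1: issue SUB r5<-Add1 | r0:8,r1:9,r2:4,r3:6,r4:1,r5:Add1
c2: issue MUL r0<-Mul1 | r0:Mul1,r1:9,r2:4,r3:6,r4:1,r5:Add1
c3: CDB Add1=3; issue MUL r5<-Mul2 | r0:Mul1,r1:9,r2:4,r3:6,r4:1,r5:Mul2
c4: issue ADD r2<-Add1 | r0:Mul1,r1:9,r2:Add1,r3:6,r4:1,r5:Mul2
c5: issue SUB r3<-Add2 | r0:Mul1,r1:9,r2:Add1,r3:Add2,r4:1,r5:Mul2
c6: CDB Add1=5; stall | r0:Mul1,r1:9,r2:5,r3:Add2,r4:1,r5:Mul2
c7: CDB Mul1=6; issue MUL r5<-Mul1 | r0:6,r1:9,r2:5,r3:Add2,r4:1,r5:Mul1
c8: CDB Mul2=24; issue ADD r5<-Add1 | r0:6,r1:9,r2:5,r3:Add2,r4:1,r5:Add1
c9: CDB Add2=-5; issue ADD r4<-Add2 | r0:6,r1:9,r2:5,r3:-5,r4:Add2,r5:Add1
c10: CDB Add1=15; issue ADD r4<-Add1 | r0:6,r1:9,r2:5,r3:-5,r4:Add1,r5:15
c11: CDB Add2=11 | r0:6,r1:9,r2:5,r3:-5,r4:Add1,r5:15
c12: - | r0:6,r1:9,r2:5,r3:-5,r4:Add1,r5:15

STATUS = TAG Add1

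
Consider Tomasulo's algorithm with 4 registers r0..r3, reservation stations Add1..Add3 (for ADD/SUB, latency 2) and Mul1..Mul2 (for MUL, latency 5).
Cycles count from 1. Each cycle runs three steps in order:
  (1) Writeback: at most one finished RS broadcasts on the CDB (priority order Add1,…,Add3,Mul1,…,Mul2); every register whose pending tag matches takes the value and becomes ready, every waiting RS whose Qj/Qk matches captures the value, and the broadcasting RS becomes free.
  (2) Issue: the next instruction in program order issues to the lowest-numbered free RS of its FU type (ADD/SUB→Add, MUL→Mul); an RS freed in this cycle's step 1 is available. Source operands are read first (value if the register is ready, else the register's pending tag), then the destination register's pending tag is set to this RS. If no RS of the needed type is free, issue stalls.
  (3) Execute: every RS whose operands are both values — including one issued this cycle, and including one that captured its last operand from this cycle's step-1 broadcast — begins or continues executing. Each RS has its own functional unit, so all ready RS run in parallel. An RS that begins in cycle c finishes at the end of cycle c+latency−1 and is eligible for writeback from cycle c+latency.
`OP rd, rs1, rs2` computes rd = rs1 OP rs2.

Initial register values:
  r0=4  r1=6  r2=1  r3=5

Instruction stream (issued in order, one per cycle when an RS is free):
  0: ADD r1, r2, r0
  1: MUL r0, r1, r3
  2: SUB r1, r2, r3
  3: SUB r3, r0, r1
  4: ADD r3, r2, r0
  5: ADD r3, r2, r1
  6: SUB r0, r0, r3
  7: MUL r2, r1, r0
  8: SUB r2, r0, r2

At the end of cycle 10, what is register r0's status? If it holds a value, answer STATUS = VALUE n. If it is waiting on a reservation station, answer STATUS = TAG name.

  c1: issue ADD r1<-Add1  regs: r0:4,r1:Add1,r2:1,r3:5
  c2: issue MUL r0<-Mul1  regs: r0:Mul1,r1:Add1,r2:1,r3:5
  c3: CDB Add1=5; issue SUB r1<-Add1  regs: r0:Mul1,r1:Add1,r2:1,r3:5
  c4: issue SUB r3<-Add2  regs: r0:Mul1,r1:Add1,r2:1,r3:Add2
  c5: CDB Add1=-4; issue ADD r3<-Add1  regs: r0:Mul1,r1:-4,r2:1,r3:Add1
  c6: issue ADD r3<-Add3  regs: r0:Mul1,r1:-4,r2:1,r3:Add3
  c7: stall  regs: r0:Mul1,r1:-4,r2:1,r3:Add3
  c8: CDB Add3=-3; issue SUB r0<-Add3  regs: r0:Add3,r1:-4,r2:1,r3:-3
  c9: CDB Mul1=25; issue MUL r2<-Mul1  regs: r0:Add3,r1:-4,r2:Mul1,r3:-3
  c10: stall  regs: r0:Add3,r1:-4,r2:Mul1,r3:-3

STATUS = TAG Add3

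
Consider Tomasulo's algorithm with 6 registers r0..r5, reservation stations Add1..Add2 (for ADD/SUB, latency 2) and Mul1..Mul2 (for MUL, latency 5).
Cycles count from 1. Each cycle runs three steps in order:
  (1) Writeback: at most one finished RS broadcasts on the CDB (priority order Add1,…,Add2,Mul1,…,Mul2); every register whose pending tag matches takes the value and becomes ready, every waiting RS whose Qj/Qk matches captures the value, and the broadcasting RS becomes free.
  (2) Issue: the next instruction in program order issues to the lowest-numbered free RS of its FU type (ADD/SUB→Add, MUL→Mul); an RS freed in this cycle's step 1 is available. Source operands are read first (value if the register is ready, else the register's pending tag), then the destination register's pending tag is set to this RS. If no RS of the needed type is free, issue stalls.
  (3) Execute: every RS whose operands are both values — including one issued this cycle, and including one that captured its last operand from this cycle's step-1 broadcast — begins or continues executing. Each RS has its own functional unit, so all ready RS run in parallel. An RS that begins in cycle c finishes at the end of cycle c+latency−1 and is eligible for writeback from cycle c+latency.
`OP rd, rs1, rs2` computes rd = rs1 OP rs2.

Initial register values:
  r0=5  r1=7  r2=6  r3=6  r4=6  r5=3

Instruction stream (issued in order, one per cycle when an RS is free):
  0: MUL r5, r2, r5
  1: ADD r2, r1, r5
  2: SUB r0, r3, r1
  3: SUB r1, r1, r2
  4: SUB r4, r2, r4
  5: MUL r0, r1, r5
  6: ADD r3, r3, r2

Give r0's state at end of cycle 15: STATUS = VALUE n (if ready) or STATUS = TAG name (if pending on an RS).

STATUS = TAG Mul1

c1: issue MUL r5<-Mul1 | r0:5,r1:7,r2:6,r3:6,r4:6,r5:Mul1
c2: issue ADD r2<-Add1 | r0:5,r1:7,r2:Add1,r3:6,r4:6,r5:Mul1
c3: issue SUB r0<-Add2 | r0:Add2,r1:7,r2:Add1,r3:6,r4:6,r5:Mul1
c4: stall | r0:Add2,r1:7,r2:Add1,r3:6,r4:6,r5:Mul1
c5: CDB Add2=-1; issue SUB r1<-Add2 | r0:-1,r1:Add2,r2:Add1,r3:6,r4:6,r5:Mul1
c6: CDB Mul1=18; stall | r0:-1,r1:Add2,r2:Add1,r3:6,r4:6,r5:18
c7: stall | r0:-1,r1:Add2,r2:Add1,r3:6,r4:6,r5:18
c8: CDB Add1=25; issue SUB r4<-Add1 | r0:-1,r1:Add2,r2:25,r3:6,r4:Add1,r5:18
c9: issue MUL r0<-Mul1 | r0:Mul1,r1:Add2,r2:25,r3:6,r4:Add1,r5:18
c10: CDB Add1=19; issue ADD r3<-Add1 | r0:Mul1,r1:Add2,r2:25,r3:Add1,r4:19,r5:18
c11: CDB Add2=-18 | r0:Mul1,r1:-18,r2:25,r3:Add1,r4:19,r5:18
c12: CDB Add1=31 | r0:Mul1,r1:-18,r2:25,r3:31,r4:19,r5:18
c13: - | r0:Mul1,r1:-18,r2:25,r3:31,r4:19,r5:18
c14: - | r0:Mul1,r1:-18,r2:25,r3:31,r4:19,r5:18
c15: - | r0:Mul1,r1:-18,r2:25,r3:31,r4:19,r5:18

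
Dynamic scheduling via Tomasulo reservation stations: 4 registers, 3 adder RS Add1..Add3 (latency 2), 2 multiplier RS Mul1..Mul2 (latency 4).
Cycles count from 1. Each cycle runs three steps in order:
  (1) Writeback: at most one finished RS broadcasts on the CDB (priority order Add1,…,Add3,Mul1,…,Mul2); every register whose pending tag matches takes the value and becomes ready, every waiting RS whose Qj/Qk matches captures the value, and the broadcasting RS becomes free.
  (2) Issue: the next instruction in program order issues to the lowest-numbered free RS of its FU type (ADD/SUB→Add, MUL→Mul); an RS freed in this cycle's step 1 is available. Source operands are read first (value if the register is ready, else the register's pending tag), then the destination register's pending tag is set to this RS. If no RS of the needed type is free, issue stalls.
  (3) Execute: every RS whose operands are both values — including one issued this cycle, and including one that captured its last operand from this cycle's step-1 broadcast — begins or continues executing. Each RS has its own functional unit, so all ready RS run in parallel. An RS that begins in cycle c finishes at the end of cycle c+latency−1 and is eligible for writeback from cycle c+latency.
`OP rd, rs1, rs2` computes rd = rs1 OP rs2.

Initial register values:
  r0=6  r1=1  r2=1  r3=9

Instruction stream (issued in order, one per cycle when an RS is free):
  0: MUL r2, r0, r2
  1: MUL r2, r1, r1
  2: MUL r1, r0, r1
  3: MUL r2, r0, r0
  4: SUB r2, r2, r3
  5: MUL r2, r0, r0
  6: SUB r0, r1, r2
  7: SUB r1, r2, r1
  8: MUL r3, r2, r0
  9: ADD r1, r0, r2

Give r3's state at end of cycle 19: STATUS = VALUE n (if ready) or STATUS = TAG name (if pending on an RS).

c1: issue MUL r2<-Mul1 | r0:6,r1:1,r2:Mul1,r3:9
c2: issue MUL r2<-Mul2 | r0:6,r1:1,r2:Mul2,r3:9
c3: stall | r0:6,r1:1,r2:Mul2,r3:9
c4: stall | r0:6,r1:1,r2:Mul2,r3:9
c5: CDB Mul1=6; issue MUL r1<-Mul1 | r0:6,r1:Mul1,r2:Mul2,r3:9
c6: CDB Mul2=1; issue MUL r2<-Mul2 | r0:6,r1:Mul1,r2:Mul2,r3:9
c7: issue SUB r2<-Add1 | r0:6,r1:Mul1,r2:Add1,r3:9
c8: stall | r0:6,r1:Mul1,r2:Add1,r3:9
c9: CDB Mul1=6; issue MUL r2<-Mul1 | r0:6,r1:6,r2:Mul1,r3:9
c10: CDB Mul2=36; issue SUB r0<-Add2 | r0:Add2,r1:6,r2:Mul1,r3:9
c11: issue SUB r1<-Add3 | r0:Add2,r1:Add3,r2:Mul1,r3:9
c12: CDB Add1=27; issue MUL r3<-Mul2 | r0:Add2,r1:Add3,r2:Mul1,r3:Mul2
c13: CDB Mul1=36; issue ADD r1<-Add1 | r0:Add2,r1:Add1,r2:36,r3:Mul2
c14: - | r0:Add2,r1:Add1,r2:36,r3:Mul2
c15: CDB Add2=-30 | r0:-30,r1:Add1,r2:36,r3:Mul2
c16: CDB Add3=30 | r0:-30,r1:Add1,r2:36,r3:Mul2
c17: CDB Add1=6 | r0:-30,r1:6,r2:36,r3:Mul2
c18: - | r0:-30,r1:6,r2:36,r3:Mul2
c19: CDB Mul2=-1080 | r0:-30,r1:6,r2:36,r3:-1080

STATUS = VALUE -1080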